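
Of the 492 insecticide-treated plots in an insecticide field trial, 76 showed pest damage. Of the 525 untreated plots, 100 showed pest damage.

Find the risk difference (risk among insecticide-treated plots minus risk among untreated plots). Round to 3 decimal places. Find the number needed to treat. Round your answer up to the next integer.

risk, insecticide-treated plots = 76/492 = 0.1545
risk, untreated plots = 100/525 = 0.1905
risk difference = 0.1545 − 0.1905 = -0.036
absolute risk difference = 0.036005
1 / 0.036005 = 27.774 → round up → 28

RD = -0.036; NNT = 28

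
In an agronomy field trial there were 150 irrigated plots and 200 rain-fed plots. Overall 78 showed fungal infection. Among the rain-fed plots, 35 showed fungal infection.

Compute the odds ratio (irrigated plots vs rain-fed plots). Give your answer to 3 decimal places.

1.895

irrigated plots with the outcome: 78 − 35 = 43
irrigated plots without the outcome: 150 − 43 = 107
rain-fed plots without the outcome: 200 − 35 = 165
OR = (43 × 165) / (107 × 35) = 7095/3745 ≈ 1.895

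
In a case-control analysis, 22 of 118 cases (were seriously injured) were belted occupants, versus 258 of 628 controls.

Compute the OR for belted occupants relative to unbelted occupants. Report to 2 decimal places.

OR = (22 × 370) / (258 × 96) = 8140/24768 ≈ 0.33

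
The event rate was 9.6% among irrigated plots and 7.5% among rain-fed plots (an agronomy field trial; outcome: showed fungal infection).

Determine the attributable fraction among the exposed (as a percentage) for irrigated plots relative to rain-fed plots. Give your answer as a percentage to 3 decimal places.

AR% = (0.0960 − 0.0750) / 0.0960 = 0.2188 → 21.875%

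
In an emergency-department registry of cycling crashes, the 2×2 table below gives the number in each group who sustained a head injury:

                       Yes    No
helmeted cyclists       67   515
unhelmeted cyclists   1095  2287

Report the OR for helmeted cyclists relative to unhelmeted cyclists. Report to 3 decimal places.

odds, helmeted cyclists = 67/515 = 0.1301
odds, unhelmeted cyclists = 1095/2287 = 0.4788
OR = 0.1301 / 0.4788 = 0.272

0.272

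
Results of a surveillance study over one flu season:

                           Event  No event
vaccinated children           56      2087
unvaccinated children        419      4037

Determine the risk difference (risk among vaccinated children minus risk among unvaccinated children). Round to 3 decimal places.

RD = -0.068

risk, vaccinated children = 56/2143 = 0.02613
risk, unvaccinated children = 419/4456 = 0.09403
risk difference = 0.02613 − 0.09403 = -0.068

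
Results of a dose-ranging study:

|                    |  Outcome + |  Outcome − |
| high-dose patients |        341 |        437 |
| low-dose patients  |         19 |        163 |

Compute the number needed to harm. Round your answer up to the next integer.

risk, high-dose patients = 341/778 = 0.438303
risk, low-dose patients = 19/182 = 0.104396
absolute risk difference = 0.333908
1 / 0.333908 = 2.995 → round up → 3

3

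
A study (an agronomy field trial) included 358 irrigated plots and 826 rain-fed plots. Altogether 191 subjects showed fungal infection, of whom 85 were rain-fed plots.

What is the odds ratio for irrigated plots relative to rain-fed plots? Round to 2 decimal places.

OR = 3.67

irrigated plots with the outcome: 191 − 85 = 106
irrigated plots without the outcome: 358 − 106 = 252
rain-fed plots without the outcome: 826 − 85 = 741
odds, irrigated plots = 106/252 = 0.4206
odds, rain-fed plots = 85/741 = 0.1147
OR = 0.4206 / 0.1147 = 3.67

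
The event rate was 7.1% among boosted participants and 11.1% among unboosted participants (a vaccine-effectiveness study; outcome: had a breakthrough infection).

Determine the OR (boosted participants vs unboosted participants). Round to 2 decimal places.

0.61

odds, boosted participants = 0.0710/0.9290 = 0.0764
odds, unboosted participants = 0.1110/0.8890 = 0.1249
OR = 0.0764 / 0.1249 = 0.61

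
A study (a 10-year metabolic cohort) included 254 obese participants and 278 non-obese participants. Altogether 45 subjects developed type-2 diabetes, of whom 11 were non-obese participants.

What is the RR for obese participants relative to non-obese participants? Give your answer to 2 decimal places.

RR: 3.38

obese participants with the outcome: 45 − 11 = 34
obese participants without the outcome: 254 − 34 = 220
non-obese participants without the outcome: 278 − 11 = 267
risk, obese participants = 34/254 = 0.13386
risk, non-obese participants = 11/278 = 0.03957
RR = 0.13386 / 0.03957 = 3.38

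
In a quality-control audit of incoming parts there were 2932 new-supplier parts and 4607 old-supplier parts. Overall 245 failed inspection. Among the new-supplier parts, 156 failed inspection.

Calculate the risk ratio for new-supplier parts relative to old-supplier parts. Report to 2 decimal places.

new-supplier parts without the outcome: 2932 − 156 = 2776
old-supplier parts with the outcome: 245 − 156 = 89
old-supplier parts without the outcome: 4607 − 89 = 4518
risk, new-supplier parts = 156/2932 = 0.05321
risk, old-supplier parts = 89/4607 = 0.01932
RR = 0.05321 / 0.01932 = 2.75

2.75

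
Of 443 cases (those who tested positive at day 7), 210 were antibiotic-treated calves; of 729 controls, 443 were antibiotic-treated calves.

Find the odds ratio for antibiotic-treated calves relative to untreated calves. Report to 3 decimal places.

0.582

odds, antibiotic-treated calves = 210/443 = 0.4740
odds, untreated calves = 233/286 = 0.8147
OR = 0.4740 / 0.8147 = 0.582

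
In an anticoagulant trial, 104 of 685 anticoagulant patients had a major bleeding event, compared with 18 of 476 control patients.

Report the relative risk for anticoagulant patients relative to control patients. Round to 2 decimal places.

risk, anticoagulant patients = 104/685 = 0.15182
risk, control patients = 18/476 = 0.03782
RR = 0.15182 / 0.03782 = 4.01

RR: 4.01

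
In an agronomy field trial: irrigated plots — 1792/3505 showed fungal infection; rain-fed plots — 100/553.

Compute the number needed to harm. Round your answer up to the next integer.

NNH ≈ 4

risk, irrigated plots = 1792/3505 = 0.511270
risk, rain-fed plots = 100/553 = 0.180832
absolute risk difference = 0.330438
1 / 0.330438 = 3.026 → round up → 4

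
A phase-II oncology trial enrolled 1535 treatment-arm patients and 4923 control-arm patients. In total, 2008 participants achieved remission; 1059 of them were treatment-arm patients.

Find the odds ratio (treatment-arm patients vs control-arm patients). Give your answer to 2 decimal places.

treatment-arm patients without the outcome: 1535 − 1059 = 476
control-arm patients with the outcome: 2008 − 1059 = 949
control-arm patients without the outcome: 4923 − 949 = 3974
odds, treatment-arm patients = 1059/476 = 2.2248
odds, control-arm patients = 949/3974 = 0.2388
OR = 2.2248 / 0.2388 = 9.32

OR = 9.32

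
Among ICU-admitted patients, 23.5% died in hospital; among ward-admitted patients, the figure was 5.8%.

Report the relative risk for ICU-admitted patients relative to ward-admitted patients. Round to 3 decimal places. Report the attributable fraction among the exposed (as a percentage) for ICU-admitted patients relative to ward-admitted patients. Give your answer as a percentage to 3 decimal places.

RR = 4.052; AR% = 75.319%

RR = 0.2350 / 0.0580 = 4.052
AR% = (0.2350 − 0.0580) / 0.2350 = 0.7532 → 75.319%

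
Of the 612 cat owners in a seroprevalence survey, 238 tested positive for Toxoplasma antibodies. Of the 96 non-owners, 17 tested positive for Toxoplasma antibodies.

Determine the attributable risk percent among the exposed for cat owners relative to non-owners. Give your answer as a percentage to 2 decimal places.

AR% ≈ 54.46%

risk, cat owners = 238/612 = 0.3889
risk, non-owners = 17/96 = 0.1771
AR% = (0.3889 − 0.1771) / 0.3889 = 0.5446 → 54.46%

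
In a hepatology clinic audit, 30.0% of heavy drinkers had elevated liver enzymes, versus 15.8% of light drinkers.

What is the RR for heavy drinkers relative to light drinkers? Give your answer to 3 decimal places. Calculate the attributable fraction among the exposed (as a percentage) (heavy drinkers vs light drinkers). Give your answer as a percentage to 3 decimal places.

RR = 0.3000 / 0.1580 = 1.899
AR% = (0.3000 − 0.1580) / 0.3000 = 0.4733 → 47.333%

RR = 1.899; AR% = 47.333%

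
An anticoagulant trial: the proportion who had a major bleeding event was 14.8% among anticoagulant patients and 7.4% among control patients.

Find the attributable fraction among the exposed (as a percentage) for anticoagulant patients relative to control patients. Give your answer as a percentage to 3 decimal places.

AR% = (0.1480 − 0.0740) / 0.1480 = 0.5000 → 50.000%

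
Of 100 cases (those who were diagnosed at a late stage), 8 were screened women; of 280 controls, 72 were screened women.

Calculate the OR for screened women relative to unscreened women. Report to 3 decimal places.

OR = 0.251

odds, screened women = 8/72 = 0.1111
odds, unscreened women = 92/208 = 0.4423
OR = 0.1111 / 0.4423 = 0.251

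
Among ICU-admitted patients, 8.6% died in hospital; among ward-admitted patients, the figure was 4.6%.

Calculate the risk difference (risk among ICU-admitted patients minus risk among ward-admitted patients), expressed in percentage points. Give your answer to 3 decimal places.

4.000

risk difference = 0.08600 − 0.04600 = 0.04000 → 4.000 percentage points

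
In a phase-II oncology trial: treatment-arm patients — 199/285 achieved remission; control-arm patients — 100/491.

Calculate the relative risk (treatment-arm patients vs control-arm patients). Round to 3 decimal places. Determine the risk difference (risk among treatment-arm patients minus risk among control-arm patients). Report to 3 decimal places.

risk, treatment-arm patients = 199/285 = 0.6982
risk, control-arm patients = 100/491 = 0.2037
RR = 0.6982 / 0.2037 = 3.428
risk difference = 0.6982 − 0.2037 = 0.495

RR = 3.428; RD = 0.495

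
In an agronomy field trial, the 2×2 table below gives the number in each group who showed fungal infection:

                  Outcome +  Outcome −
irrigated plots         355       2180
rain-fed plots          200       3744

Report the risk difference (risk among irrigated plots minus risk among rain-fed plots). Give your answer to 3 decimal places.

risk, irrigated plots = 355/2535 = 0.1400
risk, rain-fed plots = 200/3944 = 0.0507
risk difference = 0.1400 − 0.0507 = 0.089

RD = 0.089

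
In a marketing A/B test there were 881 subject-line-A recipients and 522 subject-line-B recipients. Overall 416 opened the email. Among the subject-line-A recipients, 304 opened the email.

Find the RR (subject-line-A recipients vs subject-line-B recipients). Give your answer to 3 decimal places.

RR ≈ 1.608

subject-line-A recipients without the outcome: 881 − 304 = 577
subject-line-B recipients with the outcome: 416 − 304 = 112
subject-line-B recipients without the outcome: 522 − 112 = 410
risk, subject-line-A recipients = 304/881 = 0.3451
risk, subject-line-B recipients = 112/522 = 0.2146
RR = 0.3451 / 0.2146 = 1.608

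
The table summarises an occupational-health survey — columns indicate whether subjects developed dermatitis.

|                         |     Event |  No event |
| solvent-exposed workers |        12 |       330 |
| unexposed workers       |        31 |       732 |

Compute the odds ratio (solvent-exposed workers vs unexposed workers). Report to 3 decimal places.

odds, solvent-exposed workers = 12/330 = 0.03636
odds, unexposed workers = 31/732 = 0.04235
OR = 0.03636 / 0.04235 = 0.859

0.859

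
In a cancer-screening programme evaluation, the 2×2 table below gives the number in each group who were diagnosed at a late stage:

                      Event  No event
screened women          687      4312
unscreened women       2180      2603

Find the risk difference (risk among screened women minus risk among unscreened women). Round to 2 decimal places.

RD: -0.32

risk, screened women = 687/4999 = 0.1374
risk, unscreened women = 2180/4783 = 0.4558
risk difference = 0.1374 − 0.4558 = -0.32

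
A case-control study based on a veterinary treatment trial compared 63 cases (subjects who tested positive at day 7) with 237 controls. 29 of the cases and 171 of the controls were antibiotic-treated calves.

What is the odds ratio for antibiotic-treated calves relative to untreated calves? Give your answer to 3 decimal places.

OR ≈ 0.329

odds, antibiotic-treated calves = 29/171 = 0.1696
odds, untreated calves = 34/66 = 0.5152
OR = 0.1696 / 0.5152 = 0.329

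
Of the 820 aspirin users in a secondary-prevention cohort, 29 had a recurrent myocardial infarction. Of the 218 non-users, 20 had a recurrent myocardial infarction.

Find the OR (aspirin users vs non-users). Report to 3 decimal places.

odds, aspirin users = 29/791 = 0.03666
odds, non-users = 20/198 = 0.10101
OR = 0.03666 / 0.10101 = 0.363

0.363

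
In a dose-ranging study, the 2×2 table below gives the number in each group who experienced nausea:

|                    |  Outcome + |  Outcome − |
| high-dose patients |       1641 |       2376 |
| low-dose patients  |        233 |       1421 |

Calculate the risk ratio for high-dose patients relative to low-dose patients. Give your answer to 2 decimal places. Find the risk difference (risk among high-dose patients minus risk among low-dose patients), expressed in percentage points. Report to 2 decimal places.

risk, high-dose patients = 1641/4017 = 0.4085
risk, low-dose patients = 233/1654 = 0.1409
RR = 0.4085 / 0.1409 = 2.90
risk difference = 0.4085 − 0.1409 = 0.2676 → 26.76 percentage points

RR = 2.90; RD = 26.76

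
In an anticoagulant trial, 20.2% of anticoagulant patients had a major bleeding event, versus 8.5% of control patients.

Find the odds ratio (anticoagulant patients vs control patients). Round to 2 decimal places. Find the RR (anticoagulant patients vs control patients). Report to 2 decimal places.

odds, anticoagulant patients = 0.2020/0.7980 = 0.2531
odds, control patients = 0.0850/0.9150 = 0.0929
OR = 0.2531 / 0.0929 = 2.72
RR = 0.2020 / 0.0850 = 2.38

OR = 2.72; RR = 2.38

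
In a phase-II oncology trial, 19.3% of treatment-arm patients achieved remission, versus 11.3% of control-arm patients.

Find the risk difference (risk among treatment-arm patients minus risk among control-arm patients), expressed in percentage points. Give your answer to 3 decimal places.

8.000

risk difference = 0.1930 − 0.1130 = 0.0800 → 8.000 percentage points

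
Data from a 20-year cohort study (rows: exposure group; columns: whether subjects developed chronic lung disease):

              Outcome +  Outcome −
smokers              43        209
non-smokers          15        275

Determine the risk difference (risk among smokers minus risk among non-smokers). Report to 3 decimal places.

0.119

risk, smokers = 43/252 = 0.1706
risk, non-smokers = 15/290 = 0.0517
risk difference = 0.1706 − 0.0517 = 0.119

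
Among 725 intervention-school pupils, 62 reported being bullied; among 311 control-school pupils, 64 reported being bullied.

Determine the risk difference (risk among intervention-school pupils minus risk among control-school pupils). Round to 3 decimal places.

risk, intervention-school pupils = 62/725 = 0.0855
risk, control-school pupils = 64/311 = 0.2058
risk difference = 0.0855 − 0.2058 = -0.120

RD = -0.120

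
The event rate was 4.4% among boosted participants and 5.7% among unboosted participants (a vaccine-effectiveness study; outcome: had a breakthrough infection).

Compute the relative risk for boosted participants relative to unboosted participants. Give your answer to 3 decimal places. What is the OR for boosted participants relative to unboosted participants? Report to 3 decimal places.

RR = 0.772; OR = 0.761

RR = 0.04400 / 0.05700 = 0.772
odds, boosted participants = 0.04400/0.95600 = 0.04603
odds, unboosted participants = 0.05700/0.94300 = 0.06045
OR = 0.04603 / 0.06045 = 0.761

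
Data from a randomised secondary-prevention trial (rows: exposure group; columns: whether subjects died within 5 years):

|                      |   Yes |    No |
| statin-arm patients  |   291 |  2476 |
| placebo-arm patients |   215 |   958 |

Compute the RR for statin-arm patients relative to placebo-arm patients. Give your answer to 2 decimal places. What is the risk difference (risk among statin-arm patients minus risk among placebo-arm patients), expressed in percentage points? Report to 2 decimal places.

RR = 0.57; RD = -7.81

risk, statin-arm patients = 291/2767 = 0.1052
risk, placebo-arm patients = 215/1173 = 0.1833
RR = 0.1052 / 0.1833 = 0.57
risk difference = 0.1052 − 0.1833 = -0.0781 → -7.81 percentage points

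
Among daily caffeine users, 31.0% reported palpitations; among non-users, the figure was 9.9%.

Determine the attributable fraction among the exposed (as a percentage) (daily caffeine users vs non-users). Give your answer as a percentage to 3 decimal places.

AR% = (0.3100 − 0.0990) / 0.3100 = 0.6806 → 68.065%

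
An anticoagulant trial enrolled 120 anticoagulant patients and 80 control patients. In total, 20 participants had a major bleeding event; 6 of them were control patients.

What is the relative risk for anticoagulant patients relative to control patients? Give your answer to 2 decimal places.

anticoagulant patients with the outcome: 20 − 6 = 14
anticoagulant patients without the outcome: 120 − 14 = 106
control patients without the outcome: 80 − 6 = 74
risk, anticoagulant patients = 14/120 = 0.1167
risk, control patients = 6/80 = 0.0750
RR = 0.1167 / 0.0750 = 1.56

1.56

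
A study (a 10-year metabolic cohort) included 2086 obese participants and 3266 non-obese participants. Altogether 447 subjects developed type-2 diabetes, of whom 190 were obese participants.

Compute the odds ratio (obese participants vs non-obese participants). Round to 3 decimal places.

1.173

obese participants without the outcome: 2086 − 190 = 1896
non-obese participants with the outcome: 447 − 190 = 257
non-obese participants without the outcome: 3266 − 257 = 3009
OR = (190 × 3009) / (1896 × 257) = 571710/487272 ≈ 1.173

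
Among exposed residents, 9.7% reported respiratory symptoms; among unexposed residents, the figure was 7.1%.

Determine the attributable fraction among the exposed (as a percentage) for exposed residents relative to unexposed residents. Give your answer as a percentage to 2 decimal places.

AR% = (0.0970 − 0.0710) / 0.0970 = 0.2680 → 26.80%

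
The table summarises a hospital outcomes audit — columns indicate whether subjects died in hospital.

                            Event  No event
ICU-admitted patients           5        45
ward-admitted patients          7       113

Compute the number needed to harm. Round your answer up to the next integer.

risk, ICU-admitted patients = 5/50 = 0.100000
risk, ward-admitted patients = 7/120 = 0.058333
absolute risk difference = 0.041667
1 / 0.041667 = 24.000 → round up → 24

NNH ≈ 24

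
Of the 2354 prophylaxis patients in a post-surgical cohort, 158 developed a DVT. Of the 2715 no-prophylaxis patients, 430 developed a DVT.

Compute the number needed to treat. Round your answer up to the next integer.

11

risk, prophylaxis patients = 158/2354 = 0.067120
risk, no-prophylaxis patients = 430/2715 = 0.158379
absolute risk difference = 0.091260
1 / 0.091260 = 10.958 → round up → 11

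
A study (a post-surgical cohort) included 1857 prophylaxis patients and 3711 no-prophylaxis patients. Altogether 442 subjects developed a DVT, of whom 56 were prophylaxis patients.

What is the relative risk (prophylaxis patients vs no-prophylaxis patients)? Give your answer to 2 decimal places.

prophylaxis patients without the outcome: 1857 − 56 = 1801
no-prophylaxis patients with the outcome: 442 − 56 = 386
no-prophylaxis patients without the outcome: 3711 − 386 = 3325
risk, prophylaxis patients = 56/1857 = 0.03016
risk, no-prophylaxis patients = 386/3711 = 0.10402
RR = 0.03016 / 0.10402 = 0.29

RR ≈ 0.29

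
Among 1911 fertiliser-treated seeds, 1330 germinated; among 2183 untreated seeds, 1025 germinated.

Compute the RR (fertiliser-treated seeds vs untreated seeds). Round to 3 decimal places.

RR = 1.482

risk, fertiliser-treated seeds = 1330/1911 = 0.6960
risk, untreated seeds = 1025/2183 = 0.4695
RR = 0.6960 / 0.4695 = 1.482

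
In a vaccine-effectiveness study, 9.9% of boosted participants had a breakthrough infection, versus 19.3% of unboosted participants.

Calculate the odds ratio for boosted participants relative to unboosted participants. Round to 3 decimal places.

OR: 0.459

odds, boosted participants = 0.0990/0.9010 = 0.1099
odds, unboosted participants = 0.1930/0.8070 = 0.2392
OR = 0.1099 / 0.2392 = 0.459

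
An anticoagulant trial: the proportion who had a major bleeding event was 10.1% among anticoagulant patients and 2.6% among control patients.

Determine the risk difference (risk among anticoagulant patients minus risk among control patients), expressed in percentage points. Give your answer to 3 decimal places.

risk difference = 0.10100 − 0.02600 = 0.07500 → 7.500 percentage points

7.500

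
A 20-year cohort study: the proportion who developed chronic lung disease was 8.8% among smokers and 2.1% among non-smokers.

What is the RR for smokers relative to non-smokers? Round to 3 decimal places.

RR = 0.08800 / 0.02100 = 4.190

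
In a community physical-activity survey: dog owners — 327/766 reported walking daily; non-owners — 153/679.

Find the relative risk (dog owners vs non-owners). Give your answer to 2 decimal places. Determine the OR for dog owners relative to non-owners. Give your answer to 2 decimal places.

RR = 1.89; OR = 2.56

risk, dog owners = 327/766 = 0.4269
risk, non-owners = 153/679 = 0.2253
RR = 0.4269 / 0.2253 = 1.89
odds, dog owners = 327/439 = 0.7449
odds, non-owners = 153/526 = 0.2909
OR = 0.7449 / 0.2909 = 2.56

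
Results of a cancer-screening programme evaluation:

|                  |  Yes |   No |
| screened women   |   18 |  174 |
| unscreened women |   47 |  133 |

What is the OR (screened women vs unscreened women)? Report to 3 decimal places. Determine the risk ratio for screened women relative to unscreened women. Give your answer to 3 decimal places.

OR = 0.293; RR = 0.359

OR = (18 × 133) / (174 × 47) = 2394/8178 ≈ 0.293
risk, screened women = 18/192 = 0.0938
risk, unscreened women = 47/180 = 0.2611
RR = 0.0938 / 0.2611 = 0.359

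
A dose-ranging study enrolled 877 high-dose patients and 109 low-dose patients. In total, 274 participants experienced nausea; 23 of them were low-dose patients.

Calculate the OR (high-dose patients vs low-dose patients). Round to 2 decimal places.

high-dose patients with the outcome: 274 − 23 = 251
high-dose patients without the outcome: 877 − 251 = 626
low-dose patients without the outcome: 109 − 23 = 86
OR = (251 × 86) / (626 × 23) = 21586/14398 ≈ 1.50

OR ≈ 1.50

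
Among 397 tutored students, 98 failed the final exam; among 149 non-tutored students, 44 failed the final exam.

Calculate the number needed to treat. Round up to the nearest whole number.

risk, tutored students = 98/397 = 0.246851
risk, non-tutored students = 44/149 = 0.295302
absolute risk difference = 0.048451
1 / 0.048451 = 20.639 → round up → 21

NNT ≈ 21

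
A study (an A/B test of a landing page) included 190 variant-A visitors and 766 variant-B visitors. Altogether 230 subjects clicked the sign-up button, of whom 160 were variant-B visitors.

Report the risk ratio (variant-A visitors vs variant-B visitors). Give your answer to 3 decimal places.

variant-A visitors with the outcome: 230 − 160 = 70
variant-A visitors without the outcome: 190 − 70 = 120
variant-B visitors without the outcome: 766 − 160 = 606
risk, variant-A visitors = 70/190 = 0.3684
risk, variant-B visitors = 160/766 = 0.2089
RR = 0.3684 / 0.2089 = 1.764

RR ≈ 1.764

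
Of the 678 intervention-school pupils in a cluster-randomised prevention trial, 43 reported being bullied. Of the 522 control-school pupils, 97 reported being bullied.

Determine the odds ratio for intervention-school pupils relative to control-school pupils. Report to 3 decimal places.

OR = (43 × 425) / (635 × 97) = 18275/61595 ≈ 0.297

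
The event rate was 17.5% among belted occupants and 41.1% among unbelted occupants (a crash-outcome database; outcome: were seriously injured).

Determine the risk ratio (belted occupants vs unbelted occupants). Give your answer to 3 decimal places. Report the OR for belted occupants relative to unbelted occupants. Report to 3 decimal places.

RR = 0.426; OR = 0.304

RR = 0.1750 / 0.4110 = 0.426
odds, belted occupants = 0.1750/0.8250 = 0.2121
odds, unbelted occupants = 0.4110/0.5890 = 0.6978
OR = 0.2121 / 0.6978 = 0.304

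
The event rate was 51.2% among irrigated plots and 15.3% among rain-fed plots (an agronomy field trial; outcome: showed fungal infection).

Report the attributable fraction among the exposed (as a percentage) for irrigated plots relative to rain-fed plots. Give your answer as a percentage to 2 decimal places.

AR% = (0.5120 − 0.1530) / 0.5120 = 0.7012 → 70.12%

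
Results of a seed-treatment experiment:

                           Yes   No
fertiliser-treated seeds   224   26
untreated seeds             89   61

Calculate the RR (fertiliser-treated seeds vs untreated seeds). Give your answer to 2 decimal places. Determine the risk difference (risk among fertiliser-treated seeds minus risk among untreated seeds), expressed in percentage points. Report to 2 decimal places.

RR = 1.51; RD = 30.27

risk, fertiliser-treated seeds = 224/250 = 0.8960
risk, untreated seeds = 89/150 = 0.5933
RR = 0.8960 / 0.5933 = 1.51
risk difference = 0.8960 − 0.5933 = 0.3027 → 30.27 percentage points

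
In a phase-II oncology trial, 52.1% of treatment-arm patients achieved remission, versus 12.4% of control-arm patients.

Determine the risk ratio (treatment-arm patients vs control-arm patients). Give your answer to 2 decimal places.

RR = 0.5210 / 0.1240 = 4.20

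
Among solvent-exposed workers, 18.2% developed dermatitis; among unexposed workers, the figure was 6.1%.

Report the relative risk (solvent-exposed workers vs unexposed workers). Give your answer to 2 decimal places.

RR = 0.1820 / 0.0610 = 2.98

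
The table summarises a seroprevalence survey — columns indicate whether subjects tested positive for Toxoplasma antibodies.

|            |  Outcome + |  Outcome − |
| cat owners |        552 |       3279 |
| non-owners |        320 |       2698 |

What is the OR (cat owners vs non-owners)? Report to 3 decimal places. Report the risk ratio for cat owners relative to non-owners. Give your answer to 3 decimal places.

OR = 1.419; RR = 1.359

OR = (552 × 2698) / (3279 × 320) = 1489296/1049280 ≈ 1.419
risk, cat owners = 552/3831 = 0.1441
risk, non-owners = 320/3018 = 0.1060
RR = 0.1441 / 0.1060 = 1.359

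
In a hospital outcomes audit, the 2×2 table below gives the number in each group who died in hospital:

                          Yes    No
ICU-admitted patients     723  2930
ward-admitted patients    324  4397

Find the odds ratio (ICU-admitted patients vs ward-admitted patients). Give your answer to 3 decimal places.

OR = (723 × 4397) / (2930 × 324) = 3179031/949320 ≈ 3.349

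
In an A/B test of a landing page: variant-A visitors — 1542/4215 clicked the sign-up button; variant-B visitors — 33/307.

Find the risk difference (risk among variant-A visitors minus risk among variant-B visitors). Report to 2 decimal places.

risk, variant-A visitors = 1542/4215 = 0.3658
risk, variant-B visitors = 33/307 = 0.1075
risk difference = 0.3658 − 0.1075 = 0.26

RD = 0.26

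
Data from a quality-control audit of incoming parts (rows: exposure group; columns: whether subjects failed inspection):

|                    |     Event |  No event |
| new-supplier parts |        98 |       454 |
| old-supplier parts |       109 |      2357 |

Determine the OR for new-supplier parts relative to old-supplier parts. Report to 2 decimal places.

OR = (98 × 2357) / (454 × 109) = 230986/49486 ≈ 4.67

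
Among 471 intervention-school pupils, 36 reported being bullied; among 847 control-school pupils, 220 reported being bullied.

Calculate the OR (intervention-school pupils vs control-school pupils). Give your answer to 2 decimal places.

odds, intervention-school pupils = 36/435 = 0.0828
odds, control-school pupils = 220/627 = 0.3509
OR = 0.0828 / 0.3509 = 0.24

OR ≈ 0.24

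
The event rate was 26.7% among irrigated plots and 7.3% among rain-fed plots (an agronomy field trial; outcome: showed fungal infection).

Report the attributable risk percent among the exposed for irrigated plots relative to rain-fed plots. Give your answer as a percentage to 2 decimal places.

AR% = (0.2670 − 0.0730) / 0.2670 = 0.7266 → 72.66%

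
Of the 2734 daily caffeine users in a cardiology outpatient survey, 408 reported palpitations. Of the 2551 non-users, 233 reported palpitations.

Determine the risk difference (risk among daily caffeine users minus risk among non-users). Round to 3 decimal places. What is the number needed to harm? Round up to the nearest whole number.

risk, daily caffeine users = 408/2734 = 0.1492
risk, non-users = 233/2551 = 0.0913
risk difference = 0.1492 − 0.0913 = 0.058
absolute risk difference = 0.057895
1 / 0.057895 = 17.273 → round up → 18

RD = 0.058; NNH = 18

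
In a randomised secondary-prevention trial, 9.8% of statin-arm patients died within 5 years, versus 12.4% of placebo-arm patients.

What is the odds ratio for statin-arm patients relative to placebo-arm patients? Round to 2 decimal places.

odds, statin-arm patients = 0.0980/0.9020 = 0.1086
odds, placebo-arm patients = 0.1240/0.8760 = 0.1416
OR = 0.1086 / 0.1416 = 0.77

0.77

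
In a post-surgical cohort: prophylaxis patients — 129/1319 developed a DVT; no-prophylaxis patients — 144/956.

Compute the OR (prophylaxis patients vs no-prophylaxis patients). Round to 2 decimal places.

odds, prophylaxis patients = 129/1190 = 0.1084
odds, no-prophylaxis patients = 144/812 = 0.1773
OR = 0.1084 / 0.1773 = 0.61

OR ≈ 0.61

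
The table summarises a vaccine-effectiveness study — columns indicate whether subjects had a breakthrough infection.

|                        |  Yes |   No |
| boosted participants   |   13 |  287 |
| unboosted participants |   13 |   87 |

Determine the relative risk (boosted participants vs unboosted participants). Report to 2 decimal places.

risk, boosted participants = 13/300 = 0.04333
risk, unboosted participants = 13/100 = 0.13000
RR = 0.04333 / 0.13000 = 0.33

RR = 0.33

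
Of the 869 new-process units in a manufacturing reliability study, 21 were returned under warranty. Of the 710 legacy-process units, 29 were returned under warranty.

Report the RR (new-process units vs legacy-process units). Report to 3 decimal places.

risk, new-process units = 21/869 = 0.02417
risk, legacy-process units = 29/710 = 0.04085
RR = 0.02417 / 0.04085 = 0.592

0.592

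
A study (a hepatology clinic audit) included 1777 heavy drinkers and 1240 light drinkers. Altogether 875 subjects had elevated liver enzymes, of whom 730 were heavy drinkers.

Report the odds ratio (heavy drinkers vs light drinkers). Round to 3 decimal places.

heavy drinkers without the outcome: 1777 − 730 = 1047
light drinkers with the outcome: 875 − 730 = 145
light drinkers without the outcome: 1240 − 145 = 1095
OR = (730 × 1095) / (1047 × 145) = 799350/151815 ≈ 5.265

OR: 5.265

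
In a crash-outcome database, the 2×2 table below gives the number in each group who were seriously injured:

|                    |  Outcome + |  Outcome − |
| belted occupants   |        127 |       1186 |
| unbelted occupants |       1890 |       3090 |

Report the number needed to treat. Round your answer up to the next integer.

risk, belted occupants = 127/1313 = 0.096725
risk, unbelted occupants = 1890/4980 = 0.379518
absolute risk difference = 0.282793
1 / 0.282793 = 3.536 → round up → 4

NNT = 4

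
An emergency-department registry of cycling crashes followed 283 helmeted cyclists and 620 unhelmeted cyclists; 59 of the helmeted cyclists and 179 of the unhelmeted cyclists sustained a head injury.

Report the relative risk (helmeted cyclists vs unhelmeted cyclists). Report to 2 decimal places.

risk, helmeted cyclists = 59/283 = 0.2085
risk, unhelmeted cyclists = 179/620 = 0.2887
RR = 0.2085 / 0.2887 = 0.72

RR ≈ 0.72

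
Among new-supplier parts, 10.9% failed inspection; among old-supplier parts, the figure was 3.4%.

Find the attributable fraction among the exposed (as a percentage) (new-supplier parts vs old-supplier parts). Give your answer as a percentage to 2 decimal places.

AR% = (0.10900 − 0.03400) / 0.10900 = 0.6881 → 68.81%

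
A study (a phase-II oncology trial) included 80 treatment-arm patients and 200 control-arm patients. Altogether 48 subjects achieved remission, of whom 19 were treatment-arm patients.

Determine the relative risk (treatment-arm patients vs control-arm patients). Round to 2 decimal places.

RR ≈ 1.64

treatment-arm patients without the outcome: 80 − 19 = 61
control-arm patients with the outcome: 48 − 19 = 29
control-arm patients without the outcome: 200 − 29 = 171
risk, treatment-arm patients = 19/80 = 0.2375
risk, control-arm patients = 29/200 = 0.1450
RR = 0.2375 / 0.1450 = 1.64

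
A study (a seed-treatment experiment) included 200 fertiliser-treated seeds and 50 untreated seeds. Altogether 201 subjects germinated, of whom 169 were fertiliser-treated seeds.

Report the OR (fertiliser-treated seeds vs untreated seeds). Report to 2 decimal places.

OR = 3.07

fertiliser-treated seeds without the outcome: 200 − 169 = 31
untreated seeds with the outcome: 201 − 169 = 32
untreated seeds without the outcome: 50 − 32 = 18
OR = (169 × 18) / (31 × 32) = 3042/992 ≈ 3.07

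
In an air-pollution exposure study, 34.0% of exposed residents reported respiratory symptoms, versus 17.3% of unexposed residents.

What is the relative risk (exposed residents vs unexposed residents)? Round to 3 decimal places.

RR = 0.3400 / 0.1730 = 1.965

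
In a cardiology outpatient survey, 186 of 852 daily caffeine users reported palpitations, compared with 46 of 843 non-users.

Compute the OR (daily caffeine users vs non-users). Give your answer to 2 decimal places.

OR: 4.84

odds, daily caffeine users = 186/666 = 0.2793
odds, non-users = 46/797 = 0.0577
OR = 0.2793 / 0.0577 = 4.84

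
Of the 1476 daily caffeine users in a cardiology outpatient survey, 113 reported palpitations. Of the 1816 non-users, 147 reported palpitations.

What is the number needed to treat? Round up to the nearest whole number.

228

risk, daily caffeine users = 113/1476 = 0.076558
risk, non-users = 147/1816 = 0.080947
absolute risk difference = 0.004389
1 / 0.004389 = 227.842 → round up → 228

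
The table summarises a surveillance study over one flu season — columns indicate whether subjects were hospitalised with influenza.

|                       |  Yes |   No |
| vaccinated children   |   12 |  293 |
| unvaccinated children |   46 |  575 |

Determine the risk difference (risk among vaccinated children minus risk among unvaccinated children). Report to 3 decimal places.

risk, vaccinated children = 12/305 = 0.03934
risk, unvaccinated children = 46/621 = 0.07407
risk difference = 0.03934 − 0.07407 = -0.035

RD ≈ -0.035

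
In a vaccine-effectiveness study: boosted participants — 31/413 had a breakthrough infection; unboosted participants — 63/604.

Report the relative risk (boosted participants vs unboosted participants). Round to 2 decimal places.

risk, boosted participants = 31/413 = 0.0751
risk, unboosted participants = 63/604 = 0.1043
RR = 0.0751 / 0.1043 = 0.72

RR ≈ 0.72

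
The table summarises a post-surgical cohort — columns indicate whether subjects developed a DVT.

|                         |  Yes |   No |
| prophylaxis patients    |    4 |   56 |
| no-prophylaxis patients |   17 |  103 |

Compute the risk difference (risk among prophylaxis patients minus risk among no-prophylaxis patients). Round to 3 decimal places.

-0.075

risk, prophylaxis patients = 4/60 = 0.0667
risk, no-prophylaxis patients = 17/120 = 0.1417
risk difference = 0.0667 − 0.1417 = -0.075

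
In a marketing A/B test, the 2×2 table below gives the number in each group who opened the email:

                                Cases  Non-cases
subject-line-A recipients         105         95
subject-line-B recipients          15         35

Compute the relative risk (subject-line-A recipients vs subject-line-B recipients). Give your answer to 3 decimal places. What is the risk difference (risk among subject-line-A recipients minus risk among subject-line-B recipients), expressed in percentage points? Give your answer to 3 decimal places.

RR = 1.750; RD = 22.500

risk, subject-line-A recipients = 105/200 = 0.5250
risk, subject-line-B recipients = 15/50 = 0.3000
RR = 0.5250 / 0.3000 = 1.750
risk difference = 0.5250 − 0.3000 = 0.2250 → 22.500 percentage points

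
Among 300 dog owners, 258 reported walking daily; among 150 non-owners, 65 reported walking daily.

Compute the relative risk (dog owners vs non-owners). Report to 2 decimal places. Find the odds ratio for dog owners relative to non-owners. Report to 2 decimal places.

risk, dog owners = 258/300 = 0.8600
risk, non-owners = 65/150 = 0.4333
RR = 0.8600 / 0.4333 = 1.98
OR = (258 × 85) / (42 × 65) = 21930/2730 ≈ 8.03

RR = 1.98; OR = 8.03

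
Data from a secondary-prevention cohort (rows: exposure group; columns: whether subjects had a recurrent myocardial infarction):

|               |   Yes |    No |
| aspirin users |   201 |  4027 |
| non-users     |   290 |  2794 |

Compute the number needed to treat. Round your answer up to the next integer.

risk, aspirin users = 201/4228 = 0.047540
risk, non-users = 290/3084 = 0.094034
absolute risk difference = 0.046494
1 / 0.046494 = 21.508 → round up → 22

22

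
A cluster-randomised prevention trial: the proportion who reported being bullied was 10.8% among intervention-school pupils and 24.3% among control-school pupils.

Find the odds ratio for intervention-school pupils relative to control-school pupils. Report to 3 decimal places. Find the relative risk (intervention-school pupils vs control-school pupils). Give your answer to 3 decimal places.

odds, intervention-school pupils = 0.1080/0.8920 = 0.1211
odds, control-school pupils = 0.2430/0.7570 = 0.3210
OR = 0.1211 / 0.3210 = 0.377
RR = 0.1080 / 0.2430 = 0.444

OR = 0.377; RR = 0.444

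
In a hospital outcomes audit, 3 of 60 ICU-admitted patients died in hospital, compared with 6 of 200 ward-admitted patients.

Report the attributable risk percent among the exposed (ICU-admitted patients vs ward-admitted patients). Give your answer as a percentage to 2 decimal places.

risk, ICU-admitted patients = 3/60 = 0.05000
risk, ward-admitted patients = 6/200 = 0.03000
AR% = (0.05000 − 0.03000) / 0.05000 = 0.4000 → 40.00%

AR% ≈ 40.00%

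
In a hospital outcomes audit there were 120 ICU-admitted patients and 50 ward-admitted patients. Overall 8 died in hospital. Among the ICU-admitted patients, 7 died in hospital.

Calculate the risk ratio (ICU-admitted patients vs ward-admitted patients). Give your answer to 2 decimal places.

RR = 2.92

ICU-admitted patients without the outcome: 120 − 7 = 113
ward-admitted patients with the outcome: 8 − 7 = 1
ward-admitted patients without the outcome: 50 − 1 = 49
risk, ICU-admitted patients = 7/120 = 0.05833
risk, ward-admitted patients = 1/50 = 0.02000
RR = 0.05833 / 0.02000 = 2.92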